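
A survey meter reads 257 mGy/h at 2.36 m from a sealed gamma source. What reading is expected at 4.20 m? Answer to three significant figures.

81.1 mGy/h

Since intensity falls as 1/r², the rate at 4.20 m is
(2.36/4.20)² = 0.3157, so 257 × 0.3157 = 81.13 mGy/h.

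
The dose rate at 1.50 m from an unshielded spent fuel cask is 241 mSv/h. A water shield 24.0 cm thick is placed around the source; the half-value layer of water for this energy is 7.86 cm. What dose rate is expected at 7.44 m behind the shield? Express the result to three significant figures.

Distance alone: 241 × (1.50/7.44)² = 241 × 0.04065 = 9.797 mSv/h.
Shield: 24.0/7.86 = 3.053 half-value layers → attenuation 2^(−3.053) = 0.1205.
Combined: 9.797 × 0.1205 = 1.181 mSv/h.

1.18 mSv/h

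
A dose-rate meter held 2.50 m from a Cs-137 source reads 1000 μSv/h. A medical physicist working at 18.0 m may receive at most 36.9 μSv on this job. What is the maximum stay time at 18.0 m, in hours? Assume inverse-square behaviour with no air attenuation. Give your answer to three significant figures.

Since intensity falls as 1/r², rate at 18.0 m:
1000 × (2.50/18.0)² = 1000 × 0.01929 = 19.29 μSv/h.
Stay time = 36.9 μSv ÷ 19.29 μSv/h = 1.913 h.

1.91 h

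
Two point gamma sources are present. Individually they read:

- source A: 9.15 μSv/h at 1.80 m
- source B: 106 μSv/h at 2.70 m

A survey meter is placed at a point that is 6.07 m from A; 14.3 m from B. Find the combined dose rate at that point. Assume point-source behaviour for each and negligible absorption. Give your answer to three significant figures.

4.58 μSv/h

By superposition, sum each source's inverse-square contribution:
A: 9.15 × (1.80/6.07)² = 0.8046 μSv/h
B: 106 × (2.70/14.3)² = 3.779 μSv/h
Total = 0.8046 + 3.779 = 4.584 μSv/h.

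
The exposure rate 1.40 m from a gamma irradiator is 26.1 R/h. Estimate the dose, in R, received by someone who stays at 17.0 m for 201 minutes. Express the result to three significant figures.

Applying the 1/r² law, rate at 17.0 m:
(1.40/17.0)² = 0.006782, so 26.1 × 0.006782 = 0.1770 R/h.
Dose = rate × time = 0.1770 R/h × 3.350 h = 0.5929 R.

0.593 R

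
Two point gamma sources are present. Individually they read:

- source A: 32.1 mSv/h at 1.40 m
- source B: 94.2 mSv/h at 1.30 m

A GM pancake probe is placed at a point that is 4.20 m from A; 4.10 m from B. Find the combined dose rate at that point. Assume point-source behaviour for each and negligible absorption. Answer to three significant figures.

13.0 mSv/h

Each source contributes Iᵢ·(dᵢ/rᵢ)²; contributions add.
A: 32.1 × (1.40/4.20)² = 3.567 mSv/h
B: 94.2 × (1.30/4.10)² = 9.470 mSv/h
Total = 3.567 + 9.470 = 13.04 mSv/h.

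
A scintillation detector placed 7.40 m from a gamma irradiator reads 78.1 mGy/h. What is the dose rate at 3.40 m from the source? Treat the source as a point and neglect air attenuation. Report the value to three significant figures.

370 mGy/h

Since intensity falls as 1/r², scaling from 7.40 m to 3.40 m:
(7.40/3.40)² = 4.737, so 78.1 × 4.737 = 370.0 mGy/h.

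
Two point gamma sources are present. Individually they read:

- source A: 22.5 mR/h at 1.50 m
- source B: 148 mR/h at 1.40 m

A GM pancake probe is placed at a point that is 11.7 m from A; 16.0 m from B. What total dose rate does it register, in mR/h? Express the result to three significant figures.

1.50 mR/h

Each source contributes Iᵢ·(dᵢ/rᵢ)²; contributions add.
A: 22.5 × (1.50/11.7)² = 0.3698 mR/h
B: 148 × (1.40/16.0)² = 1.133 mR/h
Total = 0.3698 + 1.133 = 1.503 mR/h.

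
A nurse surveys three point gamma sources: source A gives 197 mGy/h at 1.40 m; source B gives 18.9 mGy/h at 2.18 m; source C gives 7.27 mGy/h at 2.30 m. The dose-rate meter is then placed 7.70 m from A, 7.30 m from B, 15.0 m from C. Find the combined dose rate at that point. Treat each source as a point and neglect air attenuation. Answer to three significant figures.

By superposition, sum each source's inverse-square contribution:
A: 197 × (1.40/7.70)² = 6.512 mGy/h
B: 18.9 × (2.18/7.30)² = 1.686 mGy/h
C: 7.27 × (2.30/15.0)² = 0.1709 mGy/h
Total = 6.512 + 1.686 + 0.1709 = 8.369 mGy/h.

8.37 mGy/h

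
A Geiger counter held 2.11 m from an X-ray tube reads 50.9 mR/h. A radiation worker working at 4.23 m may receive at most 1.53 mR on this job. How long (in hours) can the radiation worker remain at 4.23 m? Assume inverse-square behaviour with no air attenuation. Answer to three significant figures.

0.121 h

Using I₁d₁² = I₂d₂², rate at 4.23 m:
50.9 × (2.11/4.23)² = 50.9 × 0.2488 = 12.66 mR/h.
Stay time = 1.53 mR ÷ 12.66 mR/h = 0.1209 h.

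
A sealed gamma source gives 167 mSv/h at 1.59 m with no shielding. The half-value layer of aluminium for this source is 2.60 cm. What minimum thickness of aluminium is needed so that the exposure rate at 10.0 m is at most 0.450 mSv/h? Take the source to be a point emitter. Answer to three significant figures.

At 10.0 m, distance alone gives (1.59/10.0)² = 0.02528, so 167 × 0.02528 = 4.222 mSv/h.
Further attenuation needed: 4.222/0.450 = 9.382.
n = log₂(9.382) = 3.230 half-value layers.
Thickness = 3.230 × 2.60 cm = 8.398 cm.

8.40 cm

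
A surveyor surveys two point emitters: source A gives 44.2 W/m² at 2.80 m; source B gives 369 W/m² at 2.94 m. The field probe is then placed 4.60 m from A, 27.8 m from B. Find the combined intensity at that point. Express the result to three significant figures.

20.5 W/m²

Each source contributes Iᵢ·(dᵢ/rᵢ)²; contributions add.
A: 44.2 × (2.80/4.60)² = 16.38 W/m²
B: 369 × (2.94/27.8)² = 4.127 W/m²
Total = 16.38 + 4.127 = 20.51 W/m².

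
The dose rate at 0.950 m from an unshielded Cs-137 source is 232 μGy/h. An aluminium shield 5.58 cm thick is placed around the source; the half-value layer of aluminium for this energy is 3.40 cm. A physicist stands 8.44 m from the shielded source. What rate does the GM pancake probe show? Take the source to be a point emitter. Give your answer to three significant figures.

0.942 μGy/h

Distance alone: (0.950/8.44)² = 0.01267, so 232 × 0.01267 = 2.939 μGy/h.
Shield: 5.58/3.40 = 1.641 half-value layers → attenuation 2^(−1.641) = 0.3206.
Combined: 2.939 × 0.3206 = 0.9422 μGy/h.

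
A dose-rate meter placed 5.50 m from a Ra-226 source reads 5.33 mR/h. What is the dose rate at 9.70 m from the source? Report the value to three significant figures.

Using I₁d₁² = I₂d₂², scaling from 5.50 m to 9.70 m:
(5.50/9.70)² = 0.3215, so 5.33 × 0.3215 = 1.714 mR/h.

1.71 mR/h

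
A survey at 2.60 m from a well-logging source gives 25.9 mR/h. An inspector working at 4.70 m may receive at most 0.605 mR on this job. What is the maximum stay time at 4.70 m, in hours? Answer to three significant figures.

0.0763 h

Since intensity falls as 1/r², rate at 4.70 m:
25.9 × (2.60/4.70)² = 25.9 × 0.3060 = 7.925 mR/h.
Stay time = 0.605 mR ÷ 7.925 mR/h = 0.07634 h.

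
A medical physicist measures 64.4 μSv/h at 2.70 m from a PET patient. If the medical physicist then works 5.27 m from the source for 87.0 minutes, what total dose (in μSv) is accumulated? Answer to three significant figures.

Applying the 1/r² law, rate at 5.27 m:
(2.70/5.27)² = 0.2625, so 64.4 × 0.2625 = 16.91 μSv/h.
Dose = rate × time = 16.91 μSv/h × 1.450 h = 24.52 μSv.

24.5 μSv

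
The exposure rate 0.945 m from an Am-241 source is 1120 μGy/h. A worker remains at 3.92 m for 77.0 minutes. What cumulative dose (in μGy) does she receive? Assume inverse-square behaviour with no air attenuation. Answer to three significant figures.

Using I₁d₁² = I₂d₂², rate at 3.92 m:
1120 × (0.945/3.92)² = 1120 × 0.05812 = 65.09 μGy/h.
Dose = rate × time = 65.09 μGy/h × 1.283 h = 83.51 μGy.

83.5 μGy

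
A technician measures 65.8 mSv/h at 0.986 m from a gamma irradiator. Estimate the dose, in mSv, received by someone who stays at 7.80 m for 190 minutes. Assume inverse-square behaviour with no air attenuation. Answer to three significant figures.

3.33 mSv

Since intensity falls as 1/r², rate at 7.80 m:
(0.986/7.80)² = 0.01598, so 65.8 × 0.01598 = 1.051 mSv/h.
Dose = rate × time = 1.051 mSv/h × 3.167 h = 3.329 mSv.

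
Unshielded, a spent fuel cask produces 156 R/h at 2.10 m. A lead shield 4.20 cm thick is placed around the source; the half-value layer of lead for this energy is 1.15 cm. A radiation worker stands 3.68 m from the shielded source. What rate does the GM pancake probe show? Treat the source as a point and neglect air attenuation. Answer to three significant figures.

Distance alone: 156 × (2.10/3.68)² = 156 × 0.3256 = 50.79 R/h.
Shield: 4.20/1.15 = 3.652 half-value layers → attenuation 2^(−3.652) = 0.07955.
Combined: 50.79 × 0.07955 = 4.040 R/h.

4.04 R/h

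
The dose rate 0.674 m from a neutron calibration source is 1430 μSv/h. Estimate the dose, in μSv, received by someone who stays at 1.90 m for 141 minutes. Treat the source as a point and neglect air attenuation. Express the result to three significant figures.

By the inverse-square law, rate at 1.90 m:
(0.674/1.90)² = 0.1258, so 1430 × 0.1258 = 179.9 μSv/h.
Dose = rate × time = 179.9 μSv/h × 2.350 h = 422.8 μSv.

423 μSv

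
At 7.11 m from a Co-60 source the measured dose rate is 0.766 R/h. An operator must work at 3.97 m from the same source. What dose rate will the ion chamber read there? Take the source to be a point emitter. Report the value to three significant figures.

Applying the 1/r² law, scaling from 7.11 m to 3.97 m:
(7.11/3.97)² = 3.207, so 0.766 × 3.207 = 2.457 R/h.

2.46 R/h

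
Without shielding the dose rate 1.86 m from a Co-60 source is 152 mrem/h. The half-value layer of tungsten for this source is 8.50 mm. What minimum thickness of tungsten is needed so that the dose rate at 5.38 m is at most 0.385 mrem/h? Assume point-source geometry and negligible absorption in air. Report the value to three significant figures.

At 5.38 m, distance alone gives 152 × (1.86/5.38)² = 152 × 0.1195 = 18.16 mrem/h.
Further attenuation needed: 18.16/0.385 = 47.17.
n = log₂(47.17) = 5.560 half-value layers.
Thickness = 5.560 × 8.50 mm = 47.26 mm.

47.3 mm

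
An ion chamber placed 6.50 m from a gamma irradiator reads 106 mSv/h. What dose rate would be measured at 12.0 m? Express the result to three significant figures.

Using I₁d₁² = I₂d₂², scaling from 6.50 m to 12.0 m:
(6.50/12.0)² = 0.2934, so 106 × 0.2934 = 31.10 mSv/h.

31.1 mSv/h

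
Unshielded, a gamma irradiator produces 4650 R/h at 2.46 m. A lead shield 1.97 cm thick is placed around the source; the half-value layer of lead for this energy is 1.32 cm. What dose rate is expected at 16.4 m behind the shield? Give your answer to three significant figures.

37.2 R/h

Distance alone: 4650 × (2.46/16.4)² = 4650 × 0.02250 = 104.6 R/h.
Shield: 1.97/1.32 = 1.492 half-value layers → attenuation 2^(−1.492) = 0.3555.
Combined: 104.6 × 0.3555 = 37.19 R/h.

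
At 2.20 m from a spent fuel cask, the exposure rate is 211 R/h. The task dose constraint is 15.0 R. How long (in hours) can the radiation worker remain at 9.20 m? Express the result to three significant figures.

1.24 h

Since intensity falls as 1/r², rate at 9.20 m:
211 × (2.20/9.20)² = 211 × 0.05718 = 12.06 R/h.
Stay time = 15.0 R ÷ 12.06 R/h = 1.244 h.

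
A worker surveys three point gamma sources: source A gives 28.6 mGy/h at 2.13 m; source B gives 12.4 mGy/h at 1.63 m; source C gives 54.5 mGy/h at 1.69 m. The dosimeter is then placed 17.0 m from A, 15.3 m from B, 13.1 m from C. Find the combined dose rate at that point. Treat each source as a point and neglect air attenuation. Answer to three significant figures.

1.50 mGy/h

By superposition, sum each source's inverse-square contribution:
A: 28.6 × (2.13/17.0)² = 0.4490 mGy/h
B: 12.4 × (1.63/15.3)² = 0.1407 mGy/h
C: 54.5 × (1.69/13.1)² = 0.9070 mGy/h
Total = 0.4490 + 0.1407 + 0.9070 = 1.497 mGy/h.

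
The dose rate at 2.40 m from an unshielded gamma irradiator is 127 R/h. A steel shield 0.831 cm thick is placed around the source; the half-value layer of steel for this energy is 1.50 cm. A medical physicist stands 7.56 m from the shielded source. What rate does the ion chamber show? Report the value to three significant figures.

8.72 R/h

Distance alone: 127 × (2.40/7.56)² = 127 × 0.1008 = 12.80 R/h.
Shield: 0.831/1.50 = 0.5540 half-value layers → attenuation 2^(−0.5540) = 0.6811.
Combined: 12.80 × 0.6811 = 8.718 R/h.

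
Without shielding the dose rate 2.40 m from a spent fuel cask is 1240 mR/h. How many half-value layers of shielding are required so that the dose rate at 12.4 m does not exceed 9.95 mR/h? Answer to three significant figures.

At 12.4 m, distance alone gives 1240 × (2.40/12.4)² = 1240 × 0.03746 = 46.45 mR/h.
Further attenuation needed: 46.45/9.95 = 4.668.
n = log₂(4.668) = 2.223 half-value layers.

2.22 half-value layers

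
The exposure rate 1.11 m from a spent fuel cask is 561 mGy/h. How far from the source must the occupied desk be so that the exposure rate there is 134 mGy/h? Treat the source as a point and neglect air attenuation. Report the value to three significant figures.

Using I₁d₁² = I₂d₂², d₂ = d₁·√(I₁/I₂).
I₁/I₂ = 561/134 = 4.187, so d₂ = 1.11 × √4.187 = 2.271 m.

2.27 m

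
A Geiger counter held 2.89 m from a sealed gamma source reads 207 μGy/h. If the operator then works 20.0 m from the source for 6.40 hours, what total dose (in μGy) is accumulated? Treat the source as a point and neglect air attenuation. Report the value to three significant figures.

27.7 μGy

Using I₁d₁² = I₂d₂², rate at 20.0 m:
(2.89/20.0)² = 0.02088, so 207 × 0.02088 = 4.322 μGy/h.
Dose = rate × time = 4.322 μGy/h × 6.400 h = 27.66 μGy.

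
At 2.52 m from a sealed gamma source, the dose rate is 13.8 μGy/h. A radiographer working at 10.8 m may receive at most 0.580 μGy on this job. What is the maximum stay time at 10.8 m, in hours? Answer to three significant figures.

Using I₁d₁² = I₂d₂², rate at 10.8 m:
13.8 × (2.52/10.8)² = 13.8 × 0.05444 = 0.7513 μGy/h.
Stay time = 0.580 μGy ÷ 0.7513 μGy/h = 0.7720 h.

0.772 h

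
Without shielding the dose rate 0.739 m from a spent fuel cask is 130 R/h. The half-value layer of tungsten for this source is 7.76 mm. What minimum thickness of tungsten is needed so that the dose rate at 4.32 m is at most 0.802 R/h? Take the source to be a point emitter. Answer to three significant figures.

At 4.32 m, distance alone gives (0.739/4.32)² = 0.02926, so 130 × 0.02926 = 3.804 R/h.
Further attenuation needed: 3.804/0.802 = 4.743.
n = log₂(4.743) = 2.246 half-value layers.
Thickness = 2.246 × 7.76 mm = 17.43 mm.

17.4 mm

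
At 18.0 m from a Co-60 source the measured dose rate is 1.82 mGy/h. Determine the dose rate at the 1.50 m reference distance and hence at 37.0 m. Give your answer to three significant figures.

Applying the 1/r² law,
At 1.50 m: 1.82 × (18.0/1.50)² = 1.82 × 144.0 = 262.1 mGy/h
At 37.0 m: 262.1 × (1.50/37.0)² = 262.1 × 0.001644 = 0.4309 mGy/h.

262 mGy/h; 0.431 mGy/h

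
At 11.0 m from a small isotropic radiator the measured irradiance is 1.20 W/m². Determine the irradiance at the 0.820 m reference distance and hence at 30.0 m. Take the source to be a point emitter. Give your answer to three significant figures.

216 W/m²; 0.161 W/m²

Applying the 1/r² law,
At 0.820 m: (11.0/0.820)² = 180.0, so 1.20 × 180.0 = 216.0 W/m²
At 30.0 m: 216.0 × (0.820/30.0)² = 216.0 × 0.0007471 = 0.1614 W/m².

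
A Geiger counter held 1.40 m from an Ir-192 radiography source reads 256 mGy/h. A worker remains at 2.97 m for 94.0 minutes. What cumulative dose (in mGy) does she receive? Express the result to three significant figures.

89.1 mGy

Since intensity falls as 1/r², rate at 2.97 m:
256 × (1.40/2.97)² = 256 × 0.2222 = 56.88 mGy/h.
Dose = rate × time = 56.88 mGy/h × 1.567 h = 89.13 mGy.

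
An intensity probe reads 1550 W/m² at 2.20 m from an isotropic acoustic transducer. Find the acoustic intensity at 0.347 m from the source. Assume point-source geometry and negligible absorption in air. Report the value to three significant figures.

62300 W/m²

By the inverse-square law, the rate at 0.347 m is
(2.20/0.347)² = 40.20, so 1550 × 40.20 = 62310 W/m².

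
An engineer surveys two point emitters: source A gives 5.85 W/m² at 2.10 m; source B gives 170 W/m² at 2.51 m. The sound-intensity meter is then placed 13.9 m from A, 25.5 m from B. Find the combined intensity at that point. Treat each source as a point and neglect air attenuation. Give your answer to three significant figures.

1.78 W/m²

Each source contributes Iᵢ·(dᵢ/rᵢ)²; contributions add.
A: 5.85 × (2.10/13.9)² = 0.1335 W/m²
B: 170 × (2.51/25.5)² = 1.647 W/m²
Total = 0.1335 + 1.647 = 1.780 W/m².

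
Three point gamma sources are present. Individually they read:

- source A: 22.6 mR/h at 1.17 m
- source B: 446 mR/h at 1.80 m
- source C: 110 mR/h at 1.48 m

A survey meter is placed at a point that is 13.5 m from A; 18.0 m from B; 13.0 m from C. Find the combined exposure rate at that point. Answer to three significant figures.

6.06 mR/h

Each source contributes Iᵢ·(dᵢ/rᵢ)²; contributions add.
A: 22.6 × (1.17/13.5)² = 0.1698 mR/h
B: 446 × (1.80/18.0)² = 4.460 mR/h
C: 110 × (1.48/13.0)² = 1.426 mR/h
Total = 0.1698 + 4.460 + 1.426 = 6.056 mR/h.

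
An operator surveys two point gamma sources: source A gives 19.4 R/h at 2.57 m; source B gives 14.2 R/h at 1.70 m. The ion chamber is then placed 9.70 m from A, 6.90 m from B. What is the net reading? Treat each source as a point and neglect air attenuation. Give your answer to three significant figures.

2.22 R/h

Each source contributes Iᵢ·(dᵢ/rᵢ)²; contributions add.
A: 19.4 × (2.57/9.70)² = 1.362 R/h
B: 14.2 × (1.70/6.90)² = 0.8620 R/h
Total = 1.362 + 0.8620 = 2.224 R/h.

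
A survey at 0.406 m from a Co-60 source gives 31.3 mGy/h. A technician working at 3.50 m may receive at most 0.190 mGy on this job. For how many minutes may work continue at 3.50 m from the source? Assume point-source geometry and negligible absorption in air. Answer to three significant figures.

Since intensity falls as 1/r², rate at 3.50 m:
(0.406/3.50)² = 0.01346, so 31.3 × 0.01346 = 0.4213 mGy/h.
Stay time = 0.190 mGy ÷ 0.4213 mGy/h = 0.4510 h = 27.06 min.

27.1 min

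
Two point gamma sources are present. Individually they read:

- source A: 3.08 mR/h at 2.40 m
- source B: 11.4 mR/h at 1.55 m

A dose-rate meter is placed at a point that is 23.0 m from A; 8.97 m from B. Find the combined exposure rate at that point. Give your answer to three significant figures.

By superposition, sum each source's inverse-square contribution:
A: 3.08 × (2.40/23.0)² = 0.03354 mR/h
B: 11.4 × (1.55/8.97)² = 0.3404 mR/h
Total = 0.03354 + 0.3404 = 0.3739 mR/h.

0.374 mR/h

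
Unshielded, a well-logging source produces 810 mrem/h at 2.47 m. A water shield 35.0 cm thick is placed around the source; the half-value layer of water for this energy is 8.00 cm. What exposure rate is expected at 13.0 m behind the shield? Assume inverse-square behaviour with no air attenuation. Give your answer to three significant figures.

Distance alone: (2.47/13.0)² = 0.03610, so 810 × 0.03610 = 29.24 mrem/h.
Shield: 35.0/8.00 = 4.375 half-value layers → attenuation 2^(−4.375) = 0.04819.
Combined: 29.24 × 0.04819 = 1.409 mrem/h.

1.41 mrem/h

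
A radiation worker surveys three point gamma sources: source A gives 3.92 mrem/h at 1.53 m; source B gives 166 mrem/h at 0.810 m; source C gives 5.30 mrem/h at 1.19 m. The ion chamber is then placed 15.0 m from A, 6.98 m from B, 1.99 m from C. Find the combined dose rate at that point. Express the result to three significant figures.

4.17 mrem/h

By superposition, sum each source's inverse-square contribution:
A: 3.92 × (1.53/15.0)² = 0.04078 mrem/h
B: 166 × (0.810/6.98)² = 2.235 mrem/h
C: 5.30 × (1.19/1.99)² = 1.895 mrem/h
Total = 0.04078 + 2.235 + 1.895 = 4.171 mrem/h.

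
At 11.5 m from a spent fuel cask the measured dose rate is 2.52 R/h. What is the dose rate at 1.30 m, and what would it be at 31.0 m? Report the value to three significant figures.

197 R/h; 0.347 R/h

Intensity scales as (d₁/d₂)², so
At 1.30 m: 2.52 × (11.5/1.30)² = 2.52 × 78.25 = 197.2 R/h
At 31.0 m: (1.30/31.0)² = 0.001759, so 197.2 × 0.001759 = 0.3469 R/h.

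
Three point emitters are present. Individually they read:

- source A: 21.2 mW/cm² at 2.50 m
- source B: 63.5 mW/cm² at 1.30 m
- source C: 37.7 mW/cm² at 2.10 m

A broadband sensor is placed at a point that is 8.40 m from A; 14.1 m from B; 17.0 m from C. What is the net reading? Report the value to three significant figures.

By superposition, sum each source's inverse-square contribution:
A: 21.2 × (2.50/8.40)² = 1.878 mW/cm²
B: 63.5 × (1.30/14.1)² = 0.5398 mW/cm²
C: 37.7 × (2.10/17.0)² = 0.5753 mW/cm²
Total = 1.878 + 0.5398 + 0.5753 = 2.993 mW/cm².

2.99 mW/cm²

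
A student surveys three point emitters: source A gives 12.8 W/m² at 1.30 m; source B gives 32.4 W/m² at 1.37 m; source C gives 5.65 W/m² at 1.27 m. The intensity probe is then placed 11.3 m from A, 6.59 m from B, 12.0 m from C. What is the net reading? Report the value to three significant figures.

Each source contributes Iᵢ·(dᵢ/rᵢ)²; contributions add.
A: 12.8 × (1.30/11.3)² = 0.1694 W/m²
B: 32.4 × (1.37/6.59)² = 1.400 W/m²
C: 5.65 × (1.27/12.0)² = 0.06328 W/m²
Total = 0.1694 + 1.400 + 0.06328 = 1.633 W/m².

1.63 W/m²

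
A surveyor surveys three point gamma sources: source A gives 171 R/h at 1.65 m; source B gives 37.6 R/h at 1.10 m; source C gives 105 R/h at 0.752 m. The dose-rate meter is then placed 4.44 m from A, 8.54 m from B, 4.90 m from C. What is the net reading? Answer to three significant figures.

26.7 R/h

By superposition, sum each source's inverse-square contribution:
A: 171 × (1.65/4.44)² = 23.62 R/h
B: 37.6 × (1.10/8.54)² = 0.6238 R/h
C: 105 × (0.752/4.90)² = 2.473 R/h
Total = 23.62 + 0.6238 + 2.473 = 26.72 R/h.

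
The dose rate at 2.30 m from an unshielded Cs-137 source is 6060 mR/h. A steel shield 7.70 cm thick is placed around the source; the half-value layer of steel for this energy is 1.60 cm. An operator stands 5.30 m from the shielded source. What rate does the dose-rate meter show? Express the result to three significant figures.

40.6 mR/h

Distance alone: 6060 × (2.30/5.30)² = 6060 × 0.1883 = 1141 mR/h.
Shield: 7.70/1.60 = 4.812 half-value layers → attenuation 2^(−4.812) = 0.03560.
Combined: 1141 × 0.03560 = 40.62 mR/h.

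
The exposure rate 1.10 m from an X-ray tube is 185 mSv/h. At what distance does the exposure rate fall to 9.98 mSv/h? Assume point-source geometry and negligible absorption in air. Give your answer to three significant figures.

Since intensity falls as 1/r², d₂ = d₁·√(I₁/I₂).
I₁/I₂ = 185/9.98 = 18.54, so d₂ = 1.10 × √18.54 = 4.736 m.

4.74 m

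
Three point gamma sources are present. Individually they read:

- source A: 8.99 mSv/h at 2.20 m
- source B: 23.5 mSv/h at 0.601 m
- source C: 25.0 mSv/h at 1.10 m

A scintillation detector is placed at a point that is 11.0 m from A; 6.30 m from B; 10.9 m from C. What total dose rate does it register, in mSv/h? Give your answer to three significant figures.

0.828 mSv/h

Each source contributes Iᵢ·(dᵢ/rᵢ)²; contributions add.
A: 8.99 × (2.20/11.0)² = 0.3596 mSv/h
B: 23.5 × (0.601/6.30)² = 0.2139 mSv/h
C: 25.0 × (1.10/10.9)² = 0.2546 mSv/h
Total = 0.3596 + 0.2139 + 0.2546 = 0.8281 mSv/h.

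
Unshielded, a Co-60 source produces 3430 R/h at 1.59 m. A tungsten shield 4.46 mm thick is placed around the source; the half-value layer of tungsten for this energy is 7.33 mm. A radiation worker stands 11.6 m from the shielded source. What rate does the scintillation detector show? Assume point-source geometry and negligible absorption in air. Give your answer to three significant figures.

42.3 R/h

Distance alone: 3430 × (1.59/11.6)² = 3430 × 0.01879 = 64.45 R/h.
Shield: 4.46/7.33 = 0.6085 half-value layers → attenuation 2^(−0.6085) = 0.6559.
Combined: 64.45 × 0.6559 = 42.27 R/h.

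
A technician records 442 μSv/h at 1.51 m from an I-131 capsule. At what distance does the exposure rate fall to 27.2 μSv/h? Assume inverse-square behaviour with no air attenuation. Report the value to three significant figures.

6.09 m

By the inverse-square law, d₂ = d₁·√(I₁/I₂).
I₁/I₂ = 442/27.2 = 16.25, so d₂ = 1.51 × √16.25 = 6.087 m.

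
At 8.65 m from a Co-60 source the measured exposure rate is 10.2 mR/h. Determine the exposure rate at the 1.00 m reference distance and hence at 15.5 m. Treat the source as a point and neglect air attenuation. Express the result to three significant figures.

763 mR/h; 3.18 mR/h

Intensity scales as (d₁/d₂)², so
At 1.00 m: 10.2 × (8.65/1.00)² = 10.2 × 74.82 = 763.2 mR/h
At 15.5 m: (1.00/15.5)² = 0.004162, so 763.2 × 0.004162 = 3.176 mR/h.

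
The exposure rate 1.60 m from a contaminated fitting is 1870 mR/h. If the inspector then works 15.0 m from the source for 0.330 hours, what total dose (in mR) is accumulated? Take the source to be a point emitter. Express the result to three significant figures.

7.02 mR

Using I₁d₁² = I₂d₂², rate at 15.0 m:
(1.60/15.0)² = 0.01138, so 1870 × 0.01138 = 21.28 mR/h.
Dose = rate × time = 21.28 mR/h × 0.3300 h = 7.022 mR.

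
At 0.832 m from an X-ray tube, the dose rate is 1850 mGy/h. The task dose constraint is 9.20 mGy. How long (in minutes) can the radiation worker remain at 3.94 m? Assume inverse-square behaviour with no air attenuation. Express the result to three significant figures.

6.69 min

By the inverse-square law, rate at 3.94 m:
1850 × (0.832/3.94)² = 1850 × 0.04459 = 82.49 mGy/h.
Stay time = 9.20 mGy ÷ 82.49 mGy/h = 0.1115 h = 6.690 min.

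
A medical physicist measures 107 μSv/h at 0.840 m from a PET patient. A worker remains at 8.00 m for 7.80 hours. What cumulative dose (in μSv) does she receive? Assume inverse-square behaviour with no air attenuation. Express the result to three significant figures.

9.20 μSv

Since intensity falls as 1/r², rate at 8.00 m:
107 × (0.840/8.00)² = 107 × 0.01102 = 1.179 μSv/h.
Dose = rate × time = 1.179 μSv/h × 7.800 h = 9.196 μSv.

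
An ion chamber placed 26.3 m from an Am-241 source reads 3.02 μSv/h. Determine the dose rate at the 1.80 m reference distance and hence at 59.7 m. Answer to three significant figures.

Using I₁d₁² = I₂d₂²,
At 1.80 m: (26.3/1.80)² = 213.5, so 3.02 × 213.5 = 644.8 μSv/h
At 59.7 m: 644.8 × (1.80/59.7)² = 644.8 × 0.0009091 = 0.5862 μSv/h.

645 μSv/h; 0.586 μSv/h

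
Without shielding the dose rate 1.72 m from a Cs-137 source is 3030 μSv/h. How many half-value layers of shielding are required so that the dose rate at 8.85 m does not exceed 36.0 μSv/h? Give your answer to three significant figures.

1.67 half-value layers

At 8.85 m, distance alone gives 3030 × (1.72/8.85)² = 3030 × 0.03777 = 114.4 μSv/h.
Further attenuation needed: 114.4/36.0 = 3.178.
n = log₂(3.178) = 1.668 half-value layers.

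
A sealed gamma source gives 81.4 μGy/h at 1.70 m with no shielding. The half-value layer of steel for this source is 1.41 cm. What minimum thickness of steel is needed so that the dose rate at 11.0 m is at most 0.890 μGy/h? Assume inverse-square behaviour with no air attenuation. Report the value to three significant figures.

At 11.0 m, distance alone gives (1.70/11.0)² = 0.02388, so 81.4 × 0.02388 = 1.944 μGy/h.
Further attenuation needed: 1.944/0.890 = 2.184.
n = log₂(2.184) = 1.127 half-value layers.
Thickness = 1.127 × 1.41 cm = 1.589 cm.

1.59 cm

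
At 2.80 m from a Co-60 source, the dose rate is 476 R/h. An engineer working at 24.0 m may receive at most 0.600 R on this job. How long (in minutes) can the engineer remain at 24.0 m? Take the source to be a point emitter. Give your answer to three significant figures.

5.56 min

Using I₁d₁² = I₂d₂², rate at 24.0 m:
476 × (2.80/24.0)² = 476 × 0.01361 = 6.478 R/h.
Stay time = 0.600 R ÷ 6.478 R/h = 0.09262 h = 5.557 min.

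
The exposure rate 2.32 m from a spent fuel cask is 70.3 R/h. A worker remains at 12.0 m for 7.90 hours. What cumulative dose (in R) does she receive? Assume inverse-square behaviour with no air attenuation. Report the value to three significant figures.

Applying the 1/r² law, rate at 12.0 m:
70.3 × (2.32/12.0)² = 70.3 × 0.03738 = 2.628 R/h.
Dose = rate × time = 2.628 R/h × 7.900 h = 20.76 R.

20.8 R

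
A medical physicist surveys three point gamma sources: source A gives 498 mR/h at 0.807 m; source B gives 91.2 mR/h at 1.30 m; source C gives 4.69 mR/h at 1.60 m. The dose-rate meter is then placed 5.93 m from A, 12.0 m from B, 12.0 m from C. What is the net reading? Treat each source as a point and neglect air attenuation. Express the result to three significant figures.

10.4 mR/h

Each source contributes Iᵢ·(dᵢ/rᵢ)²; contributions add.
A: 498 × (0.807/5.93)² = 9.223 mR/h
B: 91.2 × (1.30/12.0)² = 1.070 mR/h
C: 4.69 × (1.60/12.0)² = 0.08338 mR/h
Total = 9.223 + 1.070 + 0.08338 = 10.38 mR/h.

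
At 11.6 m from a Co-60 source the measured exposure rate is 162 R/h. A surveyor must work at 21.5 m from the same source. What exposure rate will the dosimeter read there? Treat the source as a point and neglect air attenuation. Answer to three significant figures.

47.2 R/h

Intensity scales as (d₁/d₂)², so scaling from 11.6 m to 21.5 m:
(11.6/21.5)² = 0.2911, so 162 × 0.2911 = 47.16 R/h.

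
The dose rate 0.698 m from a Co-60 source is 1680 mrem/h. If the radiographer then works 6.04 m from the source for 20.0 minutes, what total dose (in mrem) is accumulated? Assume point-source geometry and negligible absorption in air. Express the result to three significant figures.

7.48 mrem

By the inverse-square law, rate at 6.04 m:
(0.698/6.04)² = 0.01335, so 1680 × 0.01335 = 22.43 mrem/h.
Dose = rate × time = 22.43 mrem/h × 0.3333 h = 7.476 mrem.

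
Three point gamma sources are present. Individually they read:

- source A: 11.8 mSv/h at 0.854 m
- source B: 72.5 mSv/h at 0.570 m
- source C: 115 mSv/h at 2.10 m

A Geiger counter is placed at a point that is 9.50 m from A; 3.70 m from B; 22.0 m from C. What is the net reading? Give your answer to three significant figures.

2.86 mSv/h

By superposition, sum each source's inverse-square contribution:
A: 11.8 × (0.854/9.50)² = 0.09536 mSv/h
B: 72.5 × (0.570/3.70)² = 1.721 mSv/h
C: 115 × (2.10/22.0)² = 1.048 mSv/h
Total = 0.09536 + 1.721 + 1.048 = 2.864 mSv/h.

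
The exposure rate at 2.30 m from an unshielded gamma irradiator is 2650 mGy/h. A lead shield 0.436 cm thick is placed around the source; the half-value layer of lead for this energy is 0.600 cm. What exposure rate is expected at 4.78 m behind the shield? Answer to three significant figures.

371 mGy/h

Distance alone: (2.30/4.78)² = 0.2315, so 2650 × 0.2315 = 613.5 mGy/h.
Shield: 0.436/0.600 = 0.7267 half-value layers → attenuation 2^(−0.7267) = 0.6043.
Combined: 613.5 × 0.6043 = 370.7 mGy/h.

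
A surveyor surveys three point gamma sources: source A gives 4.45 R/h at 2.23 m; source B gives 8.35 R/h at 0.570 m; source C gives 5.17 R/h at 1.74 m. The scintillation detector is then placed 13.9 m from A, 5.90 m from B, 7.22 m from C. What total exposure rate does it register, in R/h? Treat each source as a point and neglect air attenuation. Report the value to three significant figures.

By superposition, sum each source's inverse-square contribution:
A: 4.45 × (2.23/13.9)² = 0.1145 R/h
B: 8.35 × (0.570/5.90)² = 0.07793 R/h
C: 5.17 × (1.74/7.22)² = 0.3003 R/h
Total = 0.1145 + 0.07793 + 0.3003 = 0.4927 R/h.

0.493 R/h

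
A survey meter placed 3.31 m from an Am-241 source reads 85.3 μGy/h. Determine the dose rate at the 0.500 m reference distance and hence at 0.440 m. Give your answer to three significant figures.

3740 μGy/h; 4830 μGy/h

Intensity scales as (d₁/d₂)², so
At 0.500 m: (3.31/0.500)² = 43.82, so 85.3 × 43.82 = 3738 μGy/h
At 0.440 m: (0.500/0.440)² = 1.291, so 3738 × 1.291 = 4826 μGy/h.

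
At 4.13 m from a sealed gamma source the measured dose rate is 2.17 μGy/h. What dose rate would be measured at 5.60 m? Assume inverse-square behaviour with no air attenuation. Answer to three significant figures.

1.18 μGy/h

Intensity scales as (d₁/d₂)², so scaling from 4.13 m to 5.60 m:
(4.13/5.60)² = 0.5439, so 2.17 × 0.5439 = 1.180 μGy/h.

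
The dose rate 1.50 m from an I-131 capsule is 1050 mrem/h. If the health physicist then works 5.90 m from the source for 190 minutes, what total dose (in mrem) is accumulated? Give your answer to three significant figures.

215 mrem

Intensity scales as (d₁/d₂)², so rate at 5.90 m:
1050 × (1.50/5.90)² = 1050 × 0.06464 = 67.87 mrem/h.
Dose = rate × time = 67.87 mrem/h × 3.167 h = 214.9 mrem.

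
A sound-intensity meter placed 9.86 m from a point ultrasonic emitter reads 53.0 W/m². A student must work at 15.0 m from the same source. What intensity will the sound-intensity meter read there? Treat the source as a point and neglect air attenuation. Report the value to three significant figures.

By the inverse-square law, scaling from 9.86 m to 15.0 m:
(9.86/15.0)² = 0.4321, so 53.0 × 0.4321 = 22.90 W/m².

22.9 W/m²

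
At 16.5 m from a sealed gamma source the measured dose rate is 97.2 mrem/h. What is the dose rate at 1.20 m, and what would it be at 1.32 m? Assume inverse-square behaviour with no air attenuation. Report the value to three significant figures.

18400 mrem/h; 15200 mrem/h

Applying the 1/r² law,
At 1.20 m: 97.2 × (16.5/1.20)² = 97.2 × 189.1 = 18380 mrem/h
At 1.32 m: (1.20/1.32)² = 0.8264, so 18380 × 0.8264 = 15190 mrem/h.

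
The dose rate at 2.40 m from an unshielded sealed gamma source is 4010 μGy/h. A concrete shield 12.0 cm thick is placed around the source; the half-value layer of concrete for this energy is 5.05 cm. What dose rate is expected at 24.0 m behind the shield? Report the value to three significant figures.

Distance alone: (2.40/24.0)² = 0.01000, so 4010 × 0.01000 = 40.10 μGy/h.
Shield: 12.0/5.05 = 2.376 half-value layers → attenuation 2^(−2.376) = 0.1926.
Combined: 40.10 × 0.1926 = 7.723 μGy/h.

7.72 μGy/h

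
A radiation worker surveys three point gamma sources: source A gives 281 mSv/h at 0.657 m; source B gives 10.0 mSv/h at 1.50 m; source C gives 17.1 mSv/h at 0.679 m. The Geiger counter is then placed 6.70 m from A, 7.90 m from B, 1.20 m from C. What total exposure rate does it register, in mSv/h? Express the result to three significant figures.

By superposition, sum each source's inverse-square contribution:
A: 281 × (0.657/6.70)² = 2.702 mSv/h
B: 10.0 × (1.50/7.90)² = 0.3605 mSv/h
C: 17.1 × (0.679/1.20)² = 5.475 mSv/h
Total = 2.702 + 0.3605 + 5.475 = 8.537 mSv/h.

8.54 mSv/h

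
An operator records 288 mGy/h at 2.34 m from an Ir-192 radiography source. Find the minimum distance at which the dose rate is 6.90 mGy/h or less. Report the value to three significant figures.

By the inverse-square law, d₂ = d₁·√(I₁/I₂).
I₁/I₂ = 288/6.90 = 41.74, so d₂ = 2.34 × √41.74 = 15.12 m.

15.1 m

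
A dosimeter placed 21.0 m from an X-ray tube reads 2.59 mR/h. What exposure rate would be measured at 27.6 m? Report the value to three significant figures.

Since intensity falls as 1/r², scaling from 21.0 m to 27.6 m:
2.59 × (21.0/27.6)² = 2.59 × 0.5789 = 1.499 mR/h.

1.50 mR/h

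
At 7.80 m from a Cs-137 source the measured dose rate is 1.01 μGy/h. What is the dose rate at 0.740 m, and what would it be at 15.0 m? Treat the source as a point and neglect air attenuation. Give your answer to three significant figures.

112 μGy/h; 0.273 μGy/h

Since intensity falls as 1/r²,
At 0.740 m: 1.01 × (7.80/0.740)² = 1.01 × 111.1 = 112.2 μGy/h
At 15.0 m: 112.2 × (0.740/15.0)² = 112.2 × 0.002434 = 0.2731 μGy/h.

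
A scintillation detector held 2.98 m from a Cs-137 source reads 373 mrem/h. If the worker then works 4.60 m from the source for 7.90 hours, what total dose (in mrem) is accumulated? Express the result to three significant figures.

Intensity scales as (d₁/d₂)², so rate at 4.60 m:
373 × (2.98/4.60)² = 373 × 0.4197 = 156.5 mrem/h.
Dose = rate × time = 156.5 mrem/h × 7.900 h = 1236 mrem.

1240 mrem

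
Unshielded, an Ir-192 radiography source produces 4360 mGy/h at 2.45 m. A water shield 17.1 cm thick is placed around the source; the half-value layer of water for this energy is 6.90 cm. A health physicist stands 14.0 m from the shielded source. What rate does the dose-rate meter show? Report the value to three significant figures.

24.0 mGy/h

Distance alone: (2.45/14.0)² = 0.03063, so 4360 × 0.03063 = 133.5 mGy/h.
Shield: 17.1/6.90 = 2.478 half-value layers → attenuation 2^(−2.478) = 0.1795.
Combined: 133.5 × 0.1795 = 23.96 mGy/h.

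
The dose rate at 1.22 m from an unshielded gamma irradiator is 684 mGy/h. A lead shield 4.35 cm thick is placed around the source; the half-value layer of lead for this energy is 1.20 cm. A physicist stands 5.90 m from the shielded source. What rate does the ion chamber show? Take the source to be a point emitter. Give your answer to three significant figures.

2.37 mGy/h

Distance alone: 684 × (1.22/5.90)² = 684 × 0.04276 = 29.25 mGy/h.
Shield: 4.35/1.20 = 3.625 half-value layers → attenuation 2^(−3.625) = 0.08105.
Combined: 29.25 × 0.08105 = 2.371 mGy/h.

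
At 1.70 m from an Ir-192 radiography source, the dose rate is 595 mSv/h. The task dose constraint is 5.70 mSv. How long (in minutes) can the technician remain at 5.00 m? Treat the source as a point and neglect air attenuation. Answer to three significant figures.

4.97 min

Since intensity falls as 1/r², rate at 5.00 m:
(1.70/5.00)² = 0.1156, so 595 × 0.1156 = 68.78 mSv/h.
Stay time = 5.70 mSv ÷ 68.78 mSv/h = 0.08287 h = 4.972 min.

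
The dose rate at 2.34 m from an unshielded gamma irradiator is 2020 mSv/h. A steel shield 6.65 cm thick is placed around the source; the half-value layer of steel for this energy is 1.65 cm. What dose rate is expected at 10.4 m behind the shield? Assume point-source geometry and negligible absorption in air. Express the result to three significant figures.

6.26 mSv/h

Distance alone: (2.34/10.4)² = 0.05062, so 2020 × 0.05062 = 102.3 mSv/h.
Shield: 6.65/1.65 = 4.030 half-value layers → attenuation 2^(−4.030) = 0.06121.
Combined: 102.3 × 0.06121 = 6.262 mSv/h.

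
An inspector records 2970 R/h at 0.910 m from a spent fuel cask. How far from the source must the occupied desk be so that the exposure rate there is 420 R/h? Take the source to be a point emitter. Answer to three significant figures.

Since intensity falls as 1/r², d₂ = d₁·√(I₁/I₂).
I₁/I₂ = 2970/420 = 7.071, so d₂ = 0.910 × √7.071 = 2.420 m.

2.42 m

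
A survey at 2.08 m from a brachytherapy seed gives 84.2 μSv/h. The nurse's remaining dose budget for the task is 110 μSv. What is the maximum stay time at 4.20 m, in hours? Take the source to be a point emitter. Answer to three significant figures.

Since intensity falls as 1/r², rate at 4.20 m:
(2.08/4.20)² = 0.2453, so 84.2 × 0.2453 = 20.65 μSv/h.
Stay time = 110 μSv ÷ 20.65 μSv/h = 5.327 h.

5.33 h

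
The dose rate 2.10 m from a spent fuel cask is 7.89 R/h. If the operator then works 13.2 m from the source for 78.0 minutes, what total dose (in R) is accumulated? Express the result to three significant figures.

By the inverse-square law, rate at 13.2 m:
7.89 × (2.10/13.2)² = 7.89 × 0.02531 = 0.1997 R/h.
Dose = rate × time = 0.1997 R/h × 1.300 h = 0.2596 R.

0.260 R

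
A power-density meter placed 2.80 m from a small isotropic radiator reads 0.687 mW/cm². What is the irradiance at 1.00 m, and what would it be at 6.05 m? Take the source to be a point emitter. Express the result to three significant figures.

5.39 mW/cm²; 0.147 mW/cm²

By the inverse-square law,
At 1.00 m: 0.687 × (2.80/1.00)² = 0.687 × 7.840 = 5.386 mW/cm²
At 6.05 m: 5.386 × (1.00/6.05)² = 5.386 × 0.02732 = 0.1471 mW/cm².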